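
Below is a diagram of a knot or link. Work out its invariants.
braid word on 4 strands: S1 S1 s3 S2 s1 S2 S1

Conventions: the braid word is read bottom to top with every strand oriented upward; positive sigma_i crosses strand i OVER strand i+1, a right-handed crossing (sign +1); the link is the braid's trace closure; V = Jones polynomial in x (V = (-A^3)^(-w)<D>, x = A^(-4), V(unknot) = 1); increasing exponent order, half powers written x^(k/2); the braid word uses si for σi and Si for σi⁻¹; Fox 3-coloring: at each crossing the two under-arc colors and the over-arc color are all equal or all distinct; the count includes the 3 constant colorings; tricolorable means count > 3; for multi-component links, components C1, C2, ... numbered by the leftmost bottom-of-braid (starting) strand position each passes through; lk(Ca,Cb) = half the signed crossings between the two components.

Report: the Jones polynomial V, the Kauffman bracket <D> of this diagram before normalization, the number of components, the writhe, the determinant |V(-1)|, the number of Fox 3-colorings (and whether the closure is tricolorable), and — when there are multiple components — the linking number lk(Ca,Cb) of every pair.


V = -x^-6 + x^-5 - x^-4 + 2x^-3 - x^-2 + x^-1
<D> = -A^-5 + A^-1 - 2A^3 + A^7 - A^11 + A^15 (w = -3)
1 component over 7 crossings, w = -3
3 Fox colorings among 3^7, |V(-1)| = 7: not tricolorable
why: w = -3 (over 7 crossings) is diagram-only; (-A^3)^(3) removes it from V


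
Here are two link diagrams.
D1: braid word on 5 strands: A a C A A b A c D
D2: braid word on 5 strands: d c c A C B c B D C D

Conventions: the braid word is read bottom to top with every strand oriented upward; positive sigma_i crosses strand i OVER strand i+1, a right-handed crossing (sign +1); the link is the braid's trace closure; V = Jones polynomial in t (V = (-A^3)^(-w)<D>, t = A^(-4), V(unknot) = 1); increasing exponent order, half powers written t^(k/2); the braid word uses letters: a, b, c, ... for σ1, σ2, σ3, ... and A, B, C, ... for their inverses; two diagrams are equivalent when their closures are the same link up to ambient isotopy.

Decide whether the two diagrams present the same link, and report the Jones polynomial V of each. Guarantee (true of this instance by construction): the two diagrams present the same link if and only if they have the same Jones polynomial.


equivalent: no
V(D1) = t^(-9/2) - t^(-5/2) - t^(-3/2) - t^(-1/2)  (w -3, c 9, <D> = A^-7 + A^-3 + A - A^9)
D2 (bracket A^-7 + A; 11 crossings at w = -3): V = -t^(-5/2) - t^(-1/2)
why: V(t) takes 2 values over 2 diagrams, fixing the grouping


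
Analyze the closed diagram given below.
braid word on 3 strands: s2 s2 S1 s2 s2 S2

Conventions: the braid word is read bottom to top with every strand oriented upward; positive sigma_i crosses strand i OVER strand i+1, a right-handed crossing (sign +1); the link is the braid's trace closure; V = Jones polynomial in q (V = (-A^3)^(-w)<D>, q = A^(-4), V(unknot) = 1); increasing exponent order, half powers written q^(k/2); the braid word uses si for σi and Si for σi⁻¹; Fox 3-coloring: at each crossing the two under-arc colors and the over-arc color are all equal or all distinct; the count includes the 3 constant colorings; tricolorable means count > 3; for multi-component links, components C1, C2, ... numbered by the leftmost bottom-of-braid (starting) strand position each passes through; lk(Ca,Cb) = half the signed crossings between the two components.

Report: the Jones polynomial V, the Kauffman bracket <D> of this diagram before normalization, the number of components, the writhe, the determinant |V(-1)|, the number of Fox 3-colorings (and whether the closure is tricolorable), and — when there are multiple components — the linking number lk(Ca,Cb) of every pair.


Jones polynomial: V(q) = q + q^3 - q^4
<D> = -A^-10 + A^-6 + A^2; writhe +2
components 1, writhe +2 (6 crossings)
3-colorings: 9 of 3^6, det 3 — tricolorable
note: free reduction leaves σ2 σ2 σ1⁻¹ σ2 of the original 6 letters


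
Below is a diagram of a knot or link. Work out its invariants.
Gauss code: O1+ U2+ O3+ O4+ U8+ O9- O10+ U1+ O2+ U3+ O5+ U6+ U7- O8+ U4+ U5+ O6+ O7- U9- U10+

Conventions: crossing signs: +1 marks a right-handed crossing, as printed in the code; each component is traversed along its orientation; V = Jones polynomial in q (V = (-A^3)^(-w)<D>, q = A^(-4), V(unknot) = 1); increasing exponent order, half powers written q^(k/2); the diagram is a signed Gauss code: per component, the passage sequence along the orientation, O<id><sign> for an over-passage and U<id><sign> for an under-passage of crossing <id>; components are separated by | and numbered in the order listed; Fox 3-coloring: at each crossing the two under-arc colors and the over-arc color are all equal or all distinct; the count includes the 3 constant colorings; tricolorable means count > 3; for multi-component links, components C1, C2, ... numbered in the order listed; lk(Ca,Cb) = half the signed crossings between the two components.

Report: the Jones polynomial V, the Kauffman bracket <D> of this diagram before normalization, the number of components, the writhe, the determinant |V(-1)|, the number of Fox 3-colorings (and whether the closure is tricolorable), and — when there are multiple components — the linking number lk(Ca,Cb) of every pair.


Jones polynomial: V(q) = q^2 + q^4 - q^5 + q^6 - q^7
<D> = -A^-10 + A^-6 - A^-2 + A^2 + A^10; writhe +6
components 1, writhe +6 (10 crossings)
3-colorings: 3 of 3^10, det 5 — not tricolorable
note: the span of V is 5, forcing >= 5 crossings in any diagram


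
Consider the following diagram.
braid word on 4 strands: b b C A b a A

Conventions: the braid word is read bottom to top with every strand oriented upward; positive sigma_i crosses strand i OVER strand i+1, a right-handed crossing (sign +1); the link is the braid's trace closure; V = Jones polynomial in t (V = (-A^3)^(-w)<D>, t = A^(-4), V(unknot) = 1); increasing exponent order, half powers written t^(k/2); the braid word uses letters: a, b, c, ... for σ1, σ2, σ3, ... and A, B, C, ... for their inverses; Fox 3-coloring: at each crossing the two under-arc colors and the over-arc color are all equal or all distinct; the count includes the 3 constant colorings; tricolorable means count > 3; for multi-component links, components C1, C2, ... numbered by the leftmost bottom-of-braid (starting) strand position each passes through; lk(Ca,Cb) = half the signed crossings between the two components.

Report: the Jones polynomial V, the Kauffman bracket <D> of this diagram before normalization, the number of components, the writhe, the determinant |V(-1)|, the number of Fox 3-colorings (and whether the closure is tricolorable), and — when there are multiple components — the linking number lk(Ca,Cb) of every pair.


Jones polynomial: V(t) = t + t^3 - t^4
<D> = A^-13 - A^-9 - A^-1; writhe +1
components 1, writhe +1 (7 crossings)
3-colorings: 9 of 3^7, det 3 — tricolorable
note: free reduction leaves σ2 σ2 σ3⁻¹ σ1⁻¹ σ2 of the original 7 letters


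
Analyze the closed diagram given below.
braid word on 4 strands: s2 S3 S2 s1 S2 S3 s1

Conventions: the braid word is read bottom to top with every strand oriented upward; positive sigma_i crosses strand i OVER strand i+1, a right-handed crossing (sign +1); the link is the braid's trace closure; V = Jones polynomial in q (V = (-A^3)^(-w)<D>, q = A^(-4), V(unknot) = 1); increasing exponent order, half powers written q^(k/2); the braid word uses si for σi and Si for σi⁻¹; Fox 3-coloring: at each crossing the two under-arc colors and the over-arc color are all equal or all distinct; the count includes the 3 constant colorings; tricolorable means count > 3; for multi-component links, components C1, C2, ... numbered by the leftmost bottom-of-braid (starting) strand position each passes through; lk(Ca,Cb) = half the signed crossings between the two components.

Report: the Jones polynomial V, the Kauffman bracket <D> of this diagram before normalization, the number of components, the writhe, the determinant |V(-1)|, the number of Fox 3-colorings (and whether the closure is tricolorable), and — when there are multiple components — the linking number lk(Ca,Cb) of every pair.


V(q) = q^-4 - q^-3 + q^-2 - 2q^-1 + 2 - q + q^2
bracket: -A^-11 + A^-7 - 2A^-3 + 2A - A^5 + A^9 - A^13, w = -1
1 component, writhe -1, over 7 crossings
det 9, colorings 9 of 3^7 — tricolorable
observation: the span of V is 6, forcing >= 6 crossings in any diagram


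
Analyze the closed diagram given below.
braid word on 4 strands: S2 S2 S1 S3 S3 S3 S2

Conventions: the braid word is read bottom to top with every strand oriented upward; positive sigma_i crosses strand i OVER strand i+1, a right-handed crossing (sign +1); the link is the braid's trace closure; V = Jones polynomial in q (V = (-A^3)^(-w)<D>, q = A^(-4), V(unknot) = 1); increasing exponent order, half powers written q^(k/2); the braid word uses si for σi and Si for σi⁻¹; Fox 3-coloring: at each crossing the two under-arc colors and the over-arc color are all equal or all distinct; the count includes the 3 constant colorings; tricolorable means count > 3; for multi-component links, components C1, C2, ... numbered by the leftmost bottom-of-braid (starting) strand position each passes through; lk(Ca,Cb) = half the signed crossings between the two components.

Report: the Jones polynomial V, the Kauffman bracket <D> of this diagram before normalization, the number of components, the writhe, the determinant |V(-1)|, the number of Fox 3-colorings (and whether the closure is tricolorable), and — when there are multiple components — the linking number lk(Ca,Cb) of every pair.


V = q^-8 - 2q^-7 + q^-6 - 2q^-5 + 2q^-4 + q^-2
<D> = -A^-13 - 2A^-5 + 2A^-1 - A^3 + 2A^7 - A^11 (w = -7)
1 component over 7 crossings, w = -7
27 Fox colorings among 3^7, |V(-1)| = 9: tricolorable
why: |V(-1)| = 9: so tricolorable, since 3 divides 9


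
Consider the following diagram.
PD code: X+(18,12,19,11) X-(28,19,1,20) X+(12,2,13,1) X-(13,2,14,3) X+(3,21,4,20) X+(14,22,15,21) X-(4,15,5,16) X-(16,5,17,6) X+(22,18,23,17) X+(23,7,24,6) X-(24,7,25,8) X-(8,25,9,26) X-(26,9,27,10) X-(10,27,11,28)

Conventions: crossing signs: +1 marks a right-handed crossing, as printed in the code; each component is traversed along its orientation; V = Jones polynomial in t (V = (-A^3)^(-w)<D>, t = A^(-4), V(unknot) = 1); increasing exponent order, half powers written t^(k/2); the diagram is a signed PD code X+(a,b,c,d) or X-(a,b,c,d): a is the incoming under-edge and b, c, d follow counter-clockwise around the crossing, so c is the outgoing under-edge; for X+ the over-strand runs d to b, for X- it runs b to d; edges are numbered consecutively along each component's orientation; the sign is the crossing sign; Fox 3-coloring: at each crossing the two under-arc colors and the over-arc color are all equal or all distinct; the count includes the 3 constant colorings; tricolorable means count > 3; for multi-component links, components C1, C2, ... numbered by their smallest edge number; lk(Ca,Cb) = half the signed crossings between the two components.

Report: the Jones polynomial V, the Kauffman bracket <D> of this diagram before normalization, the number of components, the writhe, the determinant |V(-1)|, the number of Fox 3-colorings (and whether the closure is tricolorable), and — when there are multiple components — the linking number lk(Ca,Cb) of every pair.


V(t) = -t^-6 + 2t^-5 - 4t^-4 + 5t^-3 - 4t^-2 + 5t^-1 - 3 + 2t - t^2
bracket: -A^-14 + 2A^-10 - 3A^-6 + 5A^-2 - 4A^2 + 5A^6 - 4A^10 + 2A^14 - A^18, w = -2
1 component, writhe -2, over 14 crossings
det 27, colorings 9 of 3^14 — tricolorable
observation: w = -2 shifts under R1 moves; the (-A^3)^(2) factor cancels that in V


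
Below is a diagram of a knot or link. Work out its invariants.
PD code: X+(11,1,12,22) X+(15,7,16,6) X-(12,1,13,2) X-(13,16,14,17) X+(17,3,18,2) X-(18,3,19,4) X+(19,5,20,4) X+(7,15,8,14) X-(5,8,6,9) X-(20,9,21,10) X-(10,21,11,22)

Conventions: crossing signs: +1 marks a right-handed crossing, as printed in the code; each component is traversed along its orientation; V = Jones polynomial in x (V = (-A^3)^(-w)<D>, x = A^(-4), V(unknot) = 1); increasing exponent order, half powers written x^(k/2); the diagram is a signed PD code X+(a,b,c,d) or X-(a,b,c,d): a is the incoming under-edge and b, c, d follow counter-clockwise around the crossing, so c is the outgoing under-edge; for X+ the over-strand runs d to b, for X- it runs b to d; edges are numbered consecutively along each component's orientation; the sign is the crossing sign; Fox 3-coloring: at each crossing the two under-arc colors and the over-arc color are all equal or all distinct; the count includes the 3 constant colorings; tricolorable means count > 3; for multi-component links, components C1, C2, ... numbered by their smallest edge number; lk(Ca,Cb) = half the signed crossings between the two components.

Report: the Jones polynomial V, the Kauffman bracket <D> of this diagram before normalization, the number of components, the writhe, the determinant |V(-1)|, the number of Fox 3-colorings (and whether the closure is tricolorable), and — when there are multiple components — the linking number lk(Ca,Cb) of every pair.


V(x) = x^-4 - x^-3 + x^-2 - 2x^-1 + 2 - x + x^2
bracket: -A^-11 + A^-7 - 2A^-3 + 2A - A^5 + A^9 - A^13, w = -1
1 component, writhe -1, over 11 crossings
det 9, colorings 9 of 3^11 — tricolorable
observation: V spans 6 powers of x: at least 6 crossings in any diagram


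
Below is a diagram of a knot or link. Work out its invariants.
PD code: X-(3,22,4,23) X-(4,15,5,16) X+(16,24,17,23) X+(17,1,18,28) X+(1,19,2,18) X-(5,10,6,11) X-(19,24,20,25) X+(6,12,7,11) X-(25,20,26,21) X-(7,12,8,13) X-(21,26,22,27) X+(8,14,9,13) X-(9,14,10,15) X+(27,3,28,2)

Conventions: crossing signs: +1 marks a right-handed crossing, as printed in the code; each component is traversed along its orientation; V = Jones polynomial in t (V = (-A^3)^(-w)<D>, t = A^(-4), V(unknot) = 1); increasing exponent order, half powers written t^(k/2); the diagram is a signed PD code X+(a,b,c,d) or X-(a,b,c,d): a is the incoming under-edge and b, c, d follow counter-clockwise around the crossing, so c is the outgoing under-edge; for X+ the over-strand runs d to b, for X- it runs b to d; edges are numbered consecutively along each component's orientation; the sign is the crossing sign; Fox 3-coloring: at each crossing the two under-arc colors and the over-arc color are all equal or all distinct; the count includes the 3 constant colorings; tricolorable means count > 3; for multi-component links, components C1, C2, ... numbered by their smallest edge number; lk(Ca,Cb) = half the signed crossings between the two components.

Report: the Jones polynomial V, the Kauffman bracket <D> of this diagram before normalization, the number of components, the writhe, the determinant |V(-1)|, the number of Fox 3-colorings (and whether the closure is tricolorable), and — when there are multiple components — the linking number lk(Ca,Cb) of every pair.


V = -t^-3 + t^-2 - t^-1 + 3 - t + t^2 - t^3
<D> = -A^-18 + A^-14 - A^-10 + 3A^-6 - A^-2 + A^2 - A^6 (w = -2)
1 component over 14 crossings, w = -2
27 Fox colorings among 3^14, |V(-1)| = 9: tricolorable
why: the span of V is 6, forcing >= 6 crossings in any diagram


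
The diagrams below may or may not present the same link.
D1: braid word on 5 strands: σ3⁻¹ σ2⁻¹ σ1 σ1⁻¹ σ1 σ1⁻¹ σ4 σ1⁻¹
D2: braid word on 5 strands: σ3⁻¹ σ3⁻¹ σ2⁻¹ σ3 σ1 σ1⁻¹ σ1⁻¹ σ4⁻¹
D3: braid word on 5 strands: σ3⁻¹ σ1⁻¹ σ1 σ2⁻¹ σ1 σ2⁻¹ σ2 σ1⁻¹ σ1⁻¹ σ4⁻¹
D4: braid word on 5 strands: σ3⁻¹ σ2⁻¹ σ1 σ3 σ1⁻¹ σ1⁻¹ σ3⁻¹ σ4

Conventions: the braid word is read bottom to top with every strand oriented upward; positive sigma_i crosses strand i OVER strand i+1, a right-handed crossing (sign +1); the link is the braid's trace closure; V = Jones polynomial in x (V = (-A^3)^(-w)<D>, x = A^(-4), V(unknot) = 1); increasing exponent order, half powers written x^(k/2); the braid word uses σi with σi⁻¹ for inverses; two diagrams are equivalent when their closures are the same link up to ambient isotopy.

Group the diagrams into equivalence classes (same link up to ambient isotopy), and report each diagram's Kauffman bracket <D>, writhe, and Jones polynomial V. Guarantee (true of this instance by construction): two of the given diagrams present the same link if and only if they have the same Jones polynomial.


grouping into links: {D1, D2, D3, D4}
V(D1) = 1  (w -2, c 8, <D> = A^-6)
D2 (bracket A^-12; 8 crossings at w = -4): V = 1
D3 (bracket A^-12; 10 crossings at w = -4): V = 1
V(D4) = 1  [8 crossings, <D> = A^-6, w = -2]
why: one V(x) for all 4 diagrams — one class (guaranteed)


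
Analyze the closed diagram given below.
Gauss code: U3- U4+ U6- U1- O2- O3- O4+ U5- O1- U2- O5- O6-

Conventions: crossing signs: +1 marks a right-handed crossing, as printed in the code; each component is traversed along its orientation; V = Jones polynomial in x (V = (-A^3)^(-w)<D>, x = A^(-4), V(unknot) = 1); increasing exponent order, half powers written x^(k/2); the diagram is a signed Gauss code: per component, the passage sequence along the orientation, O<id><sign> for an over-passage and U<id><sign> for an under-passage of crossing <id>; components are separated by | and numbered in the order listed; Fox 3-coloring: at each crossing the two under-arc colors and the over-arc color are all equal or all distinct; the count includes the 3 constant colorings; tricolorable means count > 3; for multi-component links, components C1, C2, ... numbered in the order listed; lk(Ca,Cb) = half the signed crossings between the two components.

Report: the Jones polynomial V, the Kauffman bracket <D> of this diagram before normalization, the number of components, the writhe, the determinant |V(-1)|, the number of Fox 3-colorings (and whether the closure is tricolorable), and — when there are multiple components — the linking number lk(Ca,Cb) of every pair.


V = -x^-4 + x^-3 + x^-1
<D> = A^-8 + 1 - A^4 (w = -4)
1 component over 6 crossings, w = -4
9 Fox colorings among 3^6, |V(-1)| = 3: tricolorable
why: w = -4 shifts under R1 moves; the (-A^3)^(4) factor cancels that in V


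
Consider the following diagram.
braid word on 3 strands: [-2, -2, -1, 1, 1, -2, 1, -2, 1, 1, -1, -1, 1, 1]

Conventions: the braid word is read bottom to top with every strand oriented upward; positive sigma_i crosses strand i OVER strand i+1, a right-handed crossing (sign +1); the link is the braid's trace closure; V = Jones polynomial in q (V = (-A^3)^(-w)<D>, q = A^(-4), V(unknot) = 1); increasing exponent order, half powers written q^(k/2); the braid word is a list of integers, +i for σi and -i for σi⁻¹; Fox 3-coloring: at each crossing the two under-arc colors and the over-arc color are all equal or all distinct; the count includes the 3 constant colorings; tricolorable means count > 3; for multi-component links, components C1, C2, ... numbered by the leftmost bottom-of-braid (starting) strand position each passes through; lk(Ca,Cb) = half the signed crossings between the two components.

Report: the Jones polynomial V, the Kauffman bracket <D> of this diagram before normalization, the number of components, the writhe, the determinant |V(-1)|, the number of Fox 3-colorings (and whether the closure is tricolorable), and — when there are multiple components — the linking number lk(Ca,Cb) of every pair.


V(q) = q^-4 - 3q^-3 + 5q^-2 - 6q^-1 + 7 - 6q + 5q^2 - 3q^3 + q^4
bracket: A^-16 - 3A^-12 + 5A^-8 - 6A^-4 + 7 - 6A^4 + 5A^8 - 3A^12 + A^16, w = 0
1 component, writhe 0, over 14 crossings
det 37, colorings 3 of 3^14 — not tricolorable
observation: inverse pairs cancel, leaving σ2⁻¹ σ2⁻¹ σ1 σ2⁻¹ σ1 σ2⁻¹ σ1 σ1


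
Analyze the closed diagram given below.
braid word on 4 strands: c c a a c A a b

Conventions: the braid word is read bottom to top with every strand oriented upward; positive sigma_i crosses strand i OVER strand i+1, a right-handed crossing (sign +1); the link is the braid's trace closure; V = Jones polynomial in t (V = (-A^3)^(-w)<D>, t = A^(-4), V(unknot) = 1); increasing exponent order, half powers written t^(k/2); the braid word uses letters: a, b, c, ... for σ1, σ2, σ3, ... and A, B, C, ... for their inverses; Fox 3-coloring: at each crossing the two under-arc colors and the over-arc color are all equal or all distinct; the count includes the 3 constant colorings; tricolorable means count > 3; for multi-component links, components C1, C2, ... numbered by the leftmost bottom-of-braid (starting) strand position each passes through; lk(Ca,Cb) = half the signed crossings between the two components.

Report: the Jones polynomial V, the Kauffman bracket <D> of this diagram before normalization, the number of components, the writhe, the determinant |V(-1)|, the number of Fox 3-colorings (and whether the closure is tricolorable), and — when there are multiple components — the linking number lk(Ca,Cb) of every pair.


Jones polynomial: V(t) = -t^(3/2) - 2t^(7/2) + t^(9/2) - t^(11/2) + t^(13/2)
<D> = A^-8 - A^-4 + 1 - 2A^4 - A^12; writhe +6
components 2, writhe +6 (8 crossings)
linking number lk(C1,C2) = +1
3-colorings: 9 of 3^8, det 6 — tricolorable
note: |V(-1)| = 6: so tricolorable, since 3 divides 6


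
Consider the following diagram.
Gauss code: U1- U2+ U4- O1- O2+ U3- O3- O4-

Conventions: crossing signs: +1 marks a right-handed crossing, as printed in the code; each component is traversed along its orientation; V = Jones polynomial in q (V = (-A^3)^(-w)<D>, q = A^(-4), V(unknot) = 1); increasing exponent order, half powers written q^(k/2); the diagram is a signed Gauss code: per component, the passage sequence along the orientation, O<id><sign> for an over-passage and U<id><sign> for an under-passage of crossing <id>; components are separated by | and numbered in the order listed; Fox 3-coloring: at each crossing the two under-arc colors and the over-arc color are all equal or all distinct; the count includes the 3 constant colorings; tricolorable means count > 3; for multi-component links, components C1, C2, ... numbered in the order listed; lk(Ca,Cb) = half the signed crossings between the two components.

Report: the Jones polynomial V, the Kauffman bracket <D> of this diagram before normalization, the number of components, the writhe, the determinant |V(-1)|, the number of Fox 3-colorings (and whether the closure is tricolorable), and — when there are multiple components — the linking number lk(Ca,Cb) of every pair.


V = 1
<D> = A^-6 (w = -2)
1 component over 4 crossings, w = -2
3 Fox colorings among 3^4, |V(-1)| = 1: not tricolorable
why: w = -2 shifts under R1 moves; the (-A^3)^(2) factor cancels that in V


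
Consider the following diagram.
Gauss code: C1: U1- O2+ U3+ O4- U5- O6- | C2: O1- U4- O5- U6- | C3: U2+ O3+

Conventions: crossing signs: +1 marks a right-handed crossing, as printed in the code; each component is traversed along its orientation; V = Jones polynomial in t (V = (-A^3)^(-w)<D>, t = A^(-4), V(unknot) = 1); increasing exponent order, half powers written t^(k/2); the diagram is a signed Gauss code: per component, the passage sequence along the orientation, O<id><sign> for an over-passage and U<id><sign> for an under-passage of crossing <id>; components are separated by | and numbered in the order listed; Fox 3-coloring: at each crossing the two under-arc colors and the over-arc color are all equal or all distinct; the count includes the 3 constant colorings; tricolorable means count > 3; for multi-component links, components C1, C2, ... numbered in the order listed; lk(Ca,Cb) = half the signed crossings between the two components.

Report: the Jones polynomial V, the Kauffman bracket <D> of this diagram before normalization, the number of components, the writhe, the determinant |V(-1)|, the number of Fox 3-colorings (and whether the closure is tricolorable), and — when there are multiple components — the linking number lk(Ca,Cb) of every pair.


V(t) = t^-5 - t^-4 + 2t^-3 - t^-2 + 2t^-1 + t
bracket: A^-10 + 2A^-2 - A^2 + 2A^6 - A^10 + A^14, w = -2
3 components, writhe -2, over 6 crossings
lk(C1,C2) = -2
linking number lk(C1,C3) = +1
lk(C2,C3): 0
det 8, colorings 3 of 3^6 — not tricolorable
observation: span 6 respects span(V) <= c + mu - 1 = 8 for this 3-component diagram


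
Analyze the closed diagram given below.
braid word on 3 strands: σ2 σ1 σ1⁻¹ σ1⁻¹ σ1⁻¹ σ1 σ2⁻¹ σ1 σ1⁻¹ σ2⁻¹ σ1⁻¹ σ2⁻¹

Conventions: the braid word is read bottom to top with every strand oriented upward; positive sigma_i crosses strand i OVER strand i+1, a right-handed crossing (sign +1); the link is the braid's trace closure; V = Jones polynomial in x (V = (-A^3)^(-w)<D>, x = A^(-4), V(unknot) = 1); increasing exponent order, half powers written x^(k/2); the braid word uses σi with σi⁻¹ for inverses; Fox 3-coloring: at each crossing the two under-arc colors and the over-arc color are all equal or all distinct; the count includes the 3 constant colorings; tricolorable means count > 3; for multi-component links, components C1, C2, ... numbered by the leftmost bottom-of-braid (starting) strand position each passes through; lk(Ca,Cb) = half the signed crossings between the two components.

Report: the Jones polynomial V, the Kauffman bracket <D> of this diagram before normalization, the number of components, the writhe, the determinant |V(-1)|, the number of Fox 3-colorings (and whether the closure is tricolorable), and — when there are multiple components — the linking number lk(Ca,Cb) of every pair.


V = x^-5 + 2x^-3 + x^-1
<D> = A^-8 + 2 + A^8 (w = -4)
3 components over 12 crossings, w = -4
lk(C1,C2): -1
lk(C1,C3) = -1
linking number lk(C2,C3) = 0
3 Fox colorings among 3^12, |V(-1)| = 4: not tricolorable
why: w = -4 (over 12 crossings) is diagram-only; (-A^3)^(4) removes it from V


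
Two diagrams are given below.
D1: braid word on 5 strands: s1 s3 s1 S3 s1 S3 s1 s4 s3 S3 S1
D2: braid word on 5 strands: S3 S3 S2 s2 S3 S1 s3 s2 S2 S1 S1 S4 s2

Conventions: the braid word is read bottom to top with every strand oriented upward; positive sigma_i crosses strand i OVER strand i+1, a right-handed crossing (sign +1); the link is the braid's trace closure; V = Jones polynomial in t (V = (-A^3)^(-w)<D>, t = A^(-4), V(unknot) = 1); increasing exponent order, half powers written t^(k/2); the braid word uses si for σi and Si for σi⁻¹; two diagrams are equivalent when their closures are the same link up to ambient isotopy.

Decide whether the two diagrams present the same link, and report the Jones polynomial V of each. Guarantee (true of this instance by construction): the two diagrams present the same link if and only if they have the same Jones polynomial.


equivalent: no
V(D1) = -t^(1/2) - t^(3/2) - t^(5/2) + t^(9/2)  (w +3, c 11, <D> = -A^-9 + A^-1 + A^3 + A^7)
D2 (bracket A^-9 + 2A^-1 - A^3 + A^7 - A^11; 13 crossings at w = -5): V = t^(-13/2) - t^(-11/2) + t^(-9/2) - 2t^(-7/2) - t^(-3/2)
why: comparing 2 Jones polynomials yields 2 groups


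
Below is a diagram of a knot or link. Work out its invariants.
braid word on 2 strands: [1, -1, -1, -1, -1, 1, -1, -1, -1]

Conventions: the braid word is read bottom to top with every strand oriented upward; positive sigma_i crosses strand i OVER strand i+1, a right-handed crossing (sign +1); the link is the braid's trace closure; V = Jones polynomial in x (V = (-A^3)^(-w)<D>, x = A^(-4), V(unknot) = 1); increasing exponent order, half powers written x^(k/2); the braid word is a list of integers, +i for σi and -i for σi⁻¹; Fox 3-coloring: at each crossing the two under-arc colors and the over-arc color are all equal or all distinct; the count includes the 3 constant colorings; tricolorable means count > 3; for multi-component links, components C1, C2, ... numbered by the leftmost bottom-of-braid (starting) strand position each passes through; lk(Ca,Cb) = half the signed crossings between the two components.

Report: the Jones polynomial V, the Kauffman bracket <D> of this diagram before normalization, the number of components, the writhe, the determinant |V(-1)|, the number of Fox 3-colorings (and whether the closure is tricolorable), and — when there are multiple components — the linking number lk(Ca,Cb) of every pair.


V = -x^-7 + x^-6 - x^-5 + x^-4 + x^-2
<D> = -A^-7 - A + A^5 - A^9 + A^13 (w = -5)
1 component over 9 crossings, w = -5
3 Fox colorings among 3^9, |V(-1)| = 5: not tricolorable
why: w = -5 shifts under R1 moves; the (-A^3)^(5) factor cancels that in V


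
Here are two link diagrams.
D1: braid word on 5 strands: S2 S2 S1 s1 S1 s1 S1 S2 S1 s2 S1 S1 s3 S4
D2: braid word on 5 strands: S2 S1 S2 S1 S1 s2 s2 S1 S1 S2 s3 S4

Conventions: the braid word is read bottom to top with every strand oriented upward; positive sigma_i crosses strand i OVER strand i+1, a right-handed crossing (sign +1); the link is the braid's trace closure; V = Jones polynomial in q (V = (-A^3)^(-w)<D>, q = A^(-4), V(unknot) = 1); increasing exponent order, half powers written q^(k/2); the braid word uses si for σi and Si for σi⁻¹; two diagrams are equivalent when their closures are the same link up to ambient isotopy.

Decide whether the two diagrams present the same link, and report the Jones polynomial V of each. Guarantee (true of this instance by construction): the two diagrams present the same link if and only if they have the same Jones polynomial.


equivalent: no
D1 (bracket A^-10 + 2A^-2 - 2A^2 + A^6 - 2A^10 + A^14; 14 crossings at w = -6): V = q^-8 - 2q^-7 + q^-6 - 2q^-5 + 2q^-4 + q^-2
V(D2) = -q^-9 + 2q^-8 - 3q^-7 + 3q^-6 - 3q^-5 + 3q^-4 - q^-3 + q^-2  (w -6, c 12, <D> = A^-10 - A^-6 + 3A^-2 - 3A^2 + 3A^6 - 3A^10 + 2A^14 - A^18)
key observation: comparing 2 Jones polynomials yields 2 groups


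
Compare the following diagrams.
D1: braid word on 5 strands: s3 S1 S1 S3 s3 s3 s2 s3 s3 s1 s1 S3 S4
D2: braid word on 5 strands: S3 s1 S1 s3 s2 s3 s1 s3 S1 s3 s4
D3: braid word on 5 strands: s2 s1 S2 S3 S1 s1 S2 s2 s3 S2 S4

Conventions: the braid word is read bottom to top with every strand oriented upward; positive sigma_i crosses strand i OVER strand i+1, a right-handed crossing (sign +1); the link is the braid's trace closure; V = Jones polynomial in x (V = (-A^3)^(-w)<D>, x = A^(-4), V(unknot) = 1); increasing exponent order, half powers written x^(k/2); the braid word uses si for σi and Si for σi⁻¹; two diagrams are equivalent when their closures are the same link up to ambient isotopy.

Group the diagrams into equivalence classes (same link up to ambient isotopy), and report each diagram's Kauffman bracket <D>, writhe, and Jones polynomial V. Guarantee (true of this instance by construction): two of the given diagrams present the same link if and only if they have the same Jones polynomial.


grouping into links: {D1, D2} | {D3}
V(D1) = -x^(1/2) - x^(3/2) - x^(5/2) + x^(9/2)  (w +3, c 13, <D> = -A^-9 + A^-1 + A^3 + A^7)
D2 (bracket -A^-3 + A^5 + A^9 + A^13; 11 crossings at w = +5): V = -x^(1/2) - x^(3/2) - x^(5/2) + x^(9/2)
D3 (bracket A^-5 + A^-1; 11 crossings at w = -1): V = -x^(-1/2) - x^(1/2)
why: comparing 3 Jones polynomials yields 2 groups


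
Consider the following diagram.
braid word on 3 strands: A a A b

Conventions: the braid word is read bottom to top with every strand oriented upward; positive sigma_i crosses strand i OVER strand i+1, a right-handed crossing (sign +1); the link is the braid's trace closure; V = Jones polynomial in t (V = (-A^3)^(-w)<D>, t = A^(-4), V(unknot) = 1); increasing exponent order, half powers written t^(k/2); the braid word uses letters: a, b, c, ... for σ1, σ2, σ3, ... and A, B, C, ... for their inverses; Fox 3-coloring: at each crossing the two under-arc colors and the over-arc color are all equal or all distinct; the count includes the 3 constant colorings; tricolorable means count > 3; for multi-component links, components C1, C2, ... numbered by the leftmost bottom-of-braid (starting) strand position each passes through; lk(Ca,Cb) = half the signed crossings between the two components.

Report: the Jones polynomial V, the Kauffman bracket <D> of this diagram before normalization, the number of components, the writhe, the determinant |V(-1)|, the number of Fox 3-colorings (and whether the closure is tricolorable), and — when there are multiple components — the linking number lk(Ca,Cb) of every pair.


V = 1
<D> = 1 (w = 0)
1 component over 4 crossings, w = 0
3 Fox colorings among 3^4, |V(-1)| = 1: not tricolorable
why: free reduction leaves σ1⁻¹ σ2 of the original 4 letters


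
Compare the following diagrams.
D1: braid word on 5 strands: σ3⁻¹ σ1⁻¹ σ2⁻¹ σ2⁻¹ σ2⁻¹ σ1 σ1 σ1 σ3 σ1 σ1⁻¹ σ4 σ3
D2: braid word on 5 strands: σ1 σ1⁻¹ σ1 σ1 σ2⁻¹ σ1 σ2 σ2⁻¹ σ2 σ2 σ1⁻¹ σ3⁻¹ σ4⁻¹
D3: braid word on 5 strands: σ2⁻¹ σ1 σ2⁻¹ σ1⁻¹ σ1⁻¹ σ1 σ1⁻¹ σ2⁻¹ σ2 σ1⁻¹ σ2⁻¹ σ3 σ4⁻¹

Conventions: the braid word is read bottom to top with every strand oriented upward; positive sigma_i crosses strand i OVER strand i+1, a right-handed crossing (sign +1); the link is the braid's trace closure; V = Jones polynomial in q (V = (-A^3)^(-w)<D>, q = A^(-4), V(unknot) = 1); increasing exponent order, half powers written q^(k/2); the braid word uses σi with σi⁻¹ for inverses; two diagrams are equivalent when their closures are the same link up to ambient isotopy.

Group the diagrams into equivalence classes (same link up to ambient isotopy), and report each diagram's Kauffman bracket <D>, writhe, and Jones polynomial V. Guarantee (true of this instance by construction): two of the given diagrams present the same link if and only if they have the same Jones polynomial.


grouping into links: {D1} | {D2} | {D3}
V(D1) = q^(-7/2) - q^(-5/2) + q^(-3/2) - 2q^(-1/2) - q^(3/2)  (w +1, c 13, <D> = A^-3 + 2A^5 - A^9 + A^13 - A^17)
V(D2) = -q^(1/2) + q^(3/2) - q^(5/2) - q^(9/2)  [13 crossings, <D> = A^-15 + A^-7 - A^-3 + A, w = +1]
V(D3) = -q^(-15/2) + 2q^(-13/2) - 2q^(-11/2) + 2q^(-9/2) - 3q^(-7/2) + q^(-5/2) - q^(-3/2)  (w -5, c 13, <D> = A^-9 - A^-5 + 3A^-1 - 2A^3 + 2A^7 - 2A^11 + A^15)
key observation: 3 values of V(q) split the 3 diagrams


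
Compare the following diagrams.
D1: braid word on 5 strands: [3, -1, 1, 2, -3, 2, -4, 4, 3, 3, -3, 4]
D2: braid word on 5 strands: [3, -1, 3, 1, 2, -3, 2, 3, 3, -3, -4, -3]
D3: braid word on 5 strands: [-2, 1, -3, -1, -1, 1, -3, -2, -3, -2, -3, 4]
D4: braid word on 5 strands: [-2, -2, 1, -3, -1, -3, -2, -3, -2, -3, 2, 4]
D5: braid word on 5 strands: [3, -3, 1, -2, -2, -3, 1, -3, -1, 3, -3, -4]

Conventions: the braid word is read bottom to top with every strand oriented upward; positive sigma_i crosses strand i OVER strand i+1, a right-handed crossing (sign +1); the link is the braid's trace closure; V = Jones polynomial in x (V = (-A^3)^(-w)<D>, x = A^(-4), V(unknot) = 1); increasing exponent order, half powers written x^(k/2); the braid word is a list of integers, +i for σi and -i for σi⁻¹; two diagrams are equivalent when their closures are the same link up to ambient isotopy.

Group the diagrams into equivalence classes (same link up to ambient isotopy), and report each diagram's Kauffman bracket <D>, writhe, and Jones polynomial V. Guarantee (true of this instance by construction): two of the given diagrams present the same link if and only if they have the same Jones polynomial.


grouping into links: {D1, D2} | {D3, D4} | {D5}
V(D1) = 1 + x^3 + x^4 + x^5  (w +4, c 12, <D> = A^-8 + A^-4 + 1 + A^12)
D2 (bracket A^-14 + A^-10 + A^-6 + A^6; 12 crossings at w = +2): V = 1 + x^3 + x^4 + x^5
V(D3) = -x^-8 + x^-6 + x^-5 + x^-4 + x^-3 + x^-2  [12 crossings, <D> = A^-10 + A^-6 + A^-2 + A^2 + A^6 - A^14, w = -6]
D4 (bracket A^-10 + A^-6 + A^-2 + A^2 + A^6 - A^14; 12 crossings at w = -6): V = -x^-8 + x^-6 + x^-5 + x^-4 + x^-3 + x^-2
D5 (bracket A^-8 + 2 + A^8; 12 crossings at w = -4): V = x^-5 + 2x^-3 + x^-1
why: 3 classes among 5 diagrams; unequal V(x) rules out equality


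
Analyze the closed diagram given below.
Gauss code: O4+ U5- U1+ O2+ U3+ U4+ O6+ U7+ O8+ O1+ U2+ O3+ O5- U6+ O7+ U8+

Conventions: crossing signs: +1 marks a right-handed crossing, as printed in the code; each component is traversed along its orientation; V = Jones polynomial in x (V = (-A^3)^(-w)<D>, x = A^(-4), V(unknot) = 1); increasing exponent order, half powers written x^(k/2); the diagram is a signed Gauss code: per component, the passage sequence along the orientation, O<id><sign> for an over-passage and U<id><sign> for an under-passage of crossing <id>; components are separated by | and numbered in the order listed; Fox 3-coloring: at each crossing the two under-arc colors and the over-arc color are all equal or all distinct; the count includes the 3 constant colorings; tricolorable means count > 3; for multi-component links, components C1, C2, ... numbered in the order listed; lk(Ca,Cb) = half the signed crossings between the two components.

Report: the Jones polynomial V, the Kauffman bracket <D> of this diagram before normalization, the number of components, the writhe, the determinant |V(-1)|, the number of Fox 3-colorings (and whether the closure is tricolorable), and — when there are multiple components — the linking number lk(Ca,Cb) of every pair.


Jones polynomial: V(x) = x^2 - x^3 + 3x^4 - 3x^5 + 3x^6 - 3x^7 + 2x^8 - x^9
<D> = -A^-18 + 2A^-14 - 3A^-10 + 3A^-6 - 3A^-2 + 3A^2 - A^6 + A^10; writhe +6
components 1, writhe +6 (8 crossings)
3-colorings: 3 of 3^8, det 17 — not tricolorable
note: det 17 = |V(-1)|; not divisible by 3, so not tricolorable


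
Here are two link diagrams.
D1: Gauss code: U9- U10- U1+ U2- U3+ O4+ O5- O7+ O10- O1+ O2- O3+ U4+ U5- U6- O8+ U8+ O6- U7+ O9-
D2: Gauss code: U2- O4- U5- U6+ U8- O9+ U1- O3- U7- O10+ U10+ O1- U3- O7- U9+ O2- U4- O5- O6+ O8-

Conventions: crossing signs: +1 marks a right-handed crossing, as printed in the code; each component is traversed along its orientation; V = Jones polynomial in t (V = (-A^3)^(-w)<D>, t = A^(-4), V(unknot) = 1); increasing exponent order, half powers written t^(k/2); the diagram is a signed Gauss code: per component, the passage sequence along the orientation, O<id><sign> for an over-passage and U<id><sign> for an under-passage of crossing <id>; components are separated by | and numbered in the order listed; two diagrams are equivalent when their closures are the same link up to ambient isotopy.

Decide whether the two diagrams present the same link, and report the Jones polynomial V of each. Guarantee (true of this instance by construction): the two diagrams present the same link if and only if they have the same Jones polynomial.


equivalent: no
D1 (bracket 1; 10 crossings at w = 0): V = 1
D2 (bracket A^-4 + 2A^4 - 2A^8 + A^12 - 2A^16 + A^20; 10 crossings at w = -4): V = t^-8 - 2t^-7 + t^-6 - 2t^-5 + 2t^-4 + t^-2
key observation: V(t) takes 2 values over 2 diagrams, fixing the grouping


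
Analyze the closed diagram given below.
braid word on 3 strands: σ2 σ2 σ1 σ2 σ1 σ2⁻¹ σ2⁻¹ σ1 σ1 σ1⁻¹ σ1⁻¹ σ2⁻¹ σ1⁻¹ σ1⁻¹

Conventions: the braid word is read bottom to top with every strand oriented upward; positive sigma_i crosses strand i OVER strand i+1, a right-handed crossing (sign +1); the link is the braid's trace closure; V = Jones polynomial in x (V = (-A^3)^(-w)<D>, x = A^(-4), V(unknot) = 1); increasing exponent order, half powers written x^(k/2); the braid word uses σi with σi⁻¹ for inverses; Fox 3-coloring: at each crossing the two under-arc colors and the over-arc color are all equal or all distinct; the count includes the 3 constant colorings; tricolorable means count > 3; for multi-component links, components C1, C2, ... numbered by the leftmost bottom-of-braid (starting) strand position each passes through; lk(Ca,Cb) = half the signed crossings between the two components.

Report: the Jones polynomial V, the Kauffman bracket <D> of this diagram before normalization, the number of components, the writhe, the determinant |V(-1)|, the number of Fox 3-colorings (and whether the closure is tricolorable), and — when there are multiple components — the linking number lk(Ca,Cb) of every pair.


V(x) = -x^-3 + 2x^-2 - 2x^-1 + 3 - 2x + 2x^2 - x^3
bracket: -A^-12 + 2A^-8 - 2A^-4 + 3 - 2A^4 + 2A^8 - A^12, w = 0
1 component, writhe 0, over 14 crossings
det 13, colorings 3 of 3^14 — not tricolorable
observation: the span of V is 6, forcing >= 6 crossings in any diagram
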